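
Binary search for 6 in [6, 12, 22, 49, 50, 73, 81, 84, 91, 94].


Step 1: lo=0, hi=9, mid=4, val=50
Step 2: lo=0, hi=3, mid=1, val=12
Step 3: lo=0, hi=0, mid=0, val=6

Found at index 0


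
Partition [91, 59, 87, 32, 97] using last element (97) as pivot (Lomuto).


Pivot: 97
  91 <= 97: advance i (no swap)
  59 <= 97: advance i (no swap)
  87 <= 97: advance i (no swap)
  32 <= 97: advance i (no swap)
Place pivot at 4: [91, 59, 87, 32, 97]

Partitioned: [91, 59, 87, 32, 97]


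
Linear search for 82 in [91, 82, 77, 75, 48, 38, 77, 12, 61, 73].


i=0: 91!=82
i=1: 82==82 found!

Found at 1, 2 comps


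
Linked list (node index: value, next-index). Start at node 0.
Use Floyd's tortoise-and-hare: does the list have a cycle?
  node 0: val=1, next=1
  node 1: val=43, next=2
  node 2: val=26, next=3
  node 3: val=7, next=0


Floyd's tortoise (slow, +1) and hare (fast, +2):
  init: slow=0, fast=0
  step 1: slow=1, fast=2
  step 2: slow=2, fast=0
  step 3: slow=3, fast=2
  step 4: slow=0, fast=0
  slow == fast at node 0: cycle detected

Cycle: yes


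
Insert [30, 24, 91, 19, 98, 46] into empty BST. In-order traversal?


Insert 30: root
Insert 24: L from 30
Insert 91: R from 30
Insert 19: L from 30 -> L from 24
Insert 98: R from 30 -> R from 91
Insert 46: R from 30 -> L from 91

In-order: [19, 24, 30, 46, 91, 98]


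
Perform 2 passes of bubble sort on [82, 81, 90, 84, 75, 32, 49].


Initial: [82, 81, 90, 84, 75, 32, 49]
Pass 1: [81, 82, 84, 75, 32, 49, 90] (5 swaps)
Pass 2: [81, 82, 75, 32, 49, 84, 90] (3 swaps)

After 2 passes: [81, 82, 75, 32, 49, 84, 90]


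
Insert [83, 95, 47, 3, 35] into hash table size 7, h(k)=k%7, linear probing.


Insert 83: h=6 -> slot 6
Insert 95: h=4 -> slot 4
Insert 47: h=5 -> slot 5
Insert 3: h=3 -> slot 3
Insert 35: h=0 -> slot 0

Table: [35, None, None, 3, 95, 47, 83]


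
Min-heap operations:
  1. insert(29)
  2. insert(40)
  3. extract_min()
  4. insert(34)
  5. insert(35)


insert(29) -> [29]
insert(40) -> [29, 40]
extract_min()->29, [40]
insert(34) -> [34, 40]
insert(35) -> [34, 40, 35]

Final heap: [34, 40, 35]


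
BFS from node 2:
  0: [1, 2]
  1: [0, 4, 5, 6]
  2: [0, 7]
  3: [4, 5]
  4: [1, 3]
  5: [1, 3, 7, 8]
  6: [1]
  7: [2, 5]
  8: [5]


Visit 2, enqueue [0, 7]
Visit 0, enqueue [1]
Visit 7, enqueue [5]
Visit 1, enqueue [4, 6]
Visit 5, enqueue [3, 8]
Visit 4, enqueue []
Visit 6, enqueue []
Visit 3, enqueue []
Visit 8, enqueue []

BFS order: [2, 0, 7, 1, 5, 4, 6, 3, 8]


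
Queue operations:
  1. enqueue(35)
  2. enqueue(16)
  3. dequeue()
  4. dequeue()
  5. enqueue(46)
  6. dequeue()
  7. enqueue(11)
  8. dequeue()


enqueue(35) -> [35]
enqueue(16) -> [35, 16]
dequeue()->35, [16]
dequeue()->16, []
enqueue(46) -> [46]
dequeue()->46, []
enqueue(11) -> [11]
dequeue()->11, []

Final queue: []


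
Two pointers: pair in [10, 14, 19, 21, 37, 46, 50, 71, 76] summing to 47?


lo=0(10)+hi=8(76)=86
lo=0(10)+hi=7(71)=81
lo=0(10)+hi=6(50)=60
lo=0(10)+hi=5(46)=56
lo=0(10)+hi=4(37)=47

Yes: 10+37=47


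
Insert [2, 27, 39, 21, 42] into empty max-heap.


Insert 2: [2]
Insert 27: [27, 2]
Insert 39: [39, 2, 27]
Insert 21: [39, 21, 27, 2]
Insert 42: [42, 39, 27, 2, 21]

Final heap: [42, 39, 27, 2, 21]


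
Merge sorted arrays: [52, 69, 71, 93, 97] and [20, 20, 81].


Take 20 from B
Take 20 from B
Take 52 from A
Take 69 from A
Take 71 from A
Take 81 from B

Merged: [20, 20, 52, 69, 71, 81, 93, 97]


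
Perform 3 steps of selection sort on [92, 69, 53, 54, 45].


Initial: [92, 69, 53, 54, 45]
Step 1: min=45 at 4
  Swap: [45, 69, 53, 54, 92]
Step 2: min=53 at 2
  Swap: [45, 53, 69, 54, 92]
Step 3: min=54 at 3
  Swap: [45, 53, 54, 69, 92]

After 3 steps: [45, 53, 54, 69, 92]


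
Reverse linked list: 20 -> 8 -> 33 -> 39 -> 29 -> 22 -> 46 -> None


Step 1: curr=20, set curr.next=prev(None) | reversed so far: 20
Step 2: curr=8, set curr.next=prev(20) | reversed so far: 8 -> 20
Step 3: curr=33, set curr.next=prev(8) | reversed so far: 33 -> 8 -> 20
Step 4: curr=39, set curr.next=prev(33) | reversed so far: 39 -> 33 -> 8 -> 20
Step 5: curr=29, set curr.next=prev(39) | reversed so far: 29 -> 39 -> 33 -> 8 -> 20
Step 6: curr=22, set curr.next=prev(29) | reversed so far: 22 -> 29 -> 39 -> 33 -> 8 -> 20
Step 7: curr=46, set curr.next=prev(22) | reversed so far: 46 -> 22 -> 29 -> 39 -> 33 -> 8 -> 20

46 -> 22 -> 29 -> 39 -> 33 -> 8 -> 20 -> None


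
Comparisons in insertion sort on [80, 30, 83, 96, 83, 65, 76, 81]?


Algorithm: insertion sort
Input: [80, 30, 83, 96, 83, 65, 76, 81]
Sorted: [30, 65, 76, 80, 81, 83, 83, 96]

19


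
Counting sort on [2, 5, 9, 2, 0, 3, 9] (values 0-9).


Input: [2, 5, 9, 2, 0, 3, 9]
Counts: [1, 0, 2, 1, 0, 1, 0, 0, 0, 2]

Sorted: [0, 2, 2, 3, 5, 9, 9]


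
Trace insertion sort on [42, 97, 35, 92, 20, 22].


Initial: [42, 97, 35, 92, 20, 22]
Insert 97: [42, 97, 35, 92, 20, 22]
Insert 35: [35, 42, 97, 92, 20, 22]
Insert 92: [35, 42, 92, 97, 20, 22]
Insert 20: [20, 35, 42, 92, 97, 22]
Insert 22: [20, 22, 35, 42, 92, 97]

Sorted: [20, 22, 35, 42, 92, 97]


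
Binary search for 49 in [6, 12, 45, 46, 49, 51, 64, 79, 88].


Step 1: lo=0, hi=8, mid=4, val=49

Found at index 4


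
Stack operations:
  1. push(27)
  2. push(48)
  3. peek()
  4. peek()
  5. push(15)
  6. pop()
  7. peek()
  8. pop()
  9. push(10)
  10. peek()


push(27) -> [27]
push(48) -> [27, 48]
peek()->48
peek()->48
push(15) -> [27, 48, 15]
pop()->15, [27, 48]
peek()->48
pop()->48, [27]
push(10) -> [27, 10]
peek()->10

Final stack: [27, 10]


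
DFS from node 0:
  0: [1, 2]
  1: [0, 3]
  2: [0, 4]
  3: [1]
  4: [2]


Visit 0, push [2, 1]
Visit 1, push [3]
Visit 3, push []
Visit 2, push [4]
Visit 4, push []

DFS order: [0, 1, 3, 2, 4]


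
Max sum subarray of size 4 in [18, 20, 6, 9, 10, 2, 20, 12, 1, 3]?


[0:4]: 53
[1:5]: 45
[2:6]: 27
[3:7]: 41
[4:8]: 44
[5:9]: 35
[6:10]: 36

Max: 53 at [0:4]


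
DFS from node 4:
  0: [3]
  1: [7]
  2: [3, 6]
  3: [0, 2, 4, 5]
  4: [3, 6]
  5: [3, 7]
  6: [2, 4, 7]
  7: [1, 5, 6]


Visit 4, push [6, 3]
Visit 3, push [5, 2, 0]
Visit 0, push []
Visit 2, push [6]
Visit 6, push [7]
Visit 7, push [5, 1]
Visit 1, push []
Visit 5, push []

DFS order: [4, 3, 0, 2, 6, 7, 1, 5]


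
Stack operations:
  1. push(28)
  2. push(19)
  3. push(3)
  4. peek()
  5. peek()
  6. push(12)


push(28) -> [28]
push(19) -> [28, 19]
push(3) -> [28, 19, 3]
peek()->3
peek()->3
push(12) -> [28, 19, 3, 12]

Final stack: [28, 19, 3, 12]


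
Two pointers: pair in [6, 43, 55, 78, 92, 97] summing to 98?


lo=0(6)+hi=5(97)=103
lo=0(6)+hi=4(92)=98

Yes: 6+92=98


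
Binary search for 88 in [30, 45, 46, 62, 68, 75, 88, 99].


Step 1: lo=0, hi=7, mid=3, val=62
Step 2: lo=4, hi=7, mid=5, val=75
Step 3: lo=6, hi=7, mid=6, val=88

Found at index 6


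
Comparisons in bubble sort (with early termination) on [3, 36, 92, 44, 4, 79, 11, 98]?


Algorithm: bubble sort (with early termination)
Input: [3, 36, 92, 44, 4, 79, 11, 98]
Sorted: [3, 4, 11, 36, 44, 79, 92, 98]

25


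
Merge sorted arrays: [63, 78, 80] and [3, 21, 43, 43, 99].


Take 3 from B
Take 21 from B
Take 43 from B
Take 43 from B
Take 63 from A
Take 78 from A
Take 80 from A

Merged: [3, 21, 43, 43, 63, 78, 80, 99]


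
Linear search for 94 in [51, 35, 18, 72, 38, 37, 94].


i=0: 51!=94
i=1: 35!=94
i=2: 18!=94
i=3: 72!=94
i=4: 38!=94
i=5: 37!=94
i=6: 94==94 found!

Found at 6, 7 comps


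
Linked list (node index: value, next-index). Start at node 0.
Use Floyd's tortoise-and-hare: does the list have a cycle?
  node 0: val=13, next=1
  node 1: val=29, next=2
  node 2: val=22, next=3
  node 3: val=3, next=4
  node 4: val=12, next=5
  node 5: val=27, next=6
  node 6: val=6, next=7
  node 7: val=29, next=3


Floyd's tortoise (slow, +1) and hare (fast, +2):
  init: slow=0, fast=0
  step 1: slow=1, fast=2
  step 2: slow=2, fast=4
  step 3: slow=3, fast=6
  step 4: slow=4, fast=3
  step 5: slow=5, fast=5
  slow == fast at node 5: cycle detected

Cycle: yes


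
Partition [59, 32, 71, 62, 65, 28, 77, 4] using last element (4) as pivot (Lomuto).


Pivot: 4
Place pivot at 0: [4, 32, 71, 62, 65, 28, 77, 59]

Partitioned: [4, 32, 71, 62, 65, 28, 77, 59]


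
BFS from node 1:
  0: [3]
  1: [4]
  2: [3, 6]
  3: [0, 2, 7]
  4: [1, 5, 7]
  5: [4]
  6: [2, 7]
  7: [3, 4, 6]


Visit 1, enqueue [4]
Visit 4, enqueue [5, 7]
Visit 5, enqueue []
Visit 7, enqueue [3, 6]
Visit 3, enqueue [0, 2]
Visit 6, enqueue []
Visit 0, enqueue []
Visit 2, enqueue []

BFS order: [1, 4, 5, 7, 3, 6, 0, 2]


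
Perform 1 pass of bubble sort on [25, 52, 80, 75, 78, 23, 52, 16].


Initial: [25, 52, 80, 75, 78, 23, 52, 16]
Pass 1: [25, 52, 75, 78, 23, 52, 16, 80] (5 swaps)

After 1 pass: [25, 52, 75, 78, 23, 52, 16, 80]


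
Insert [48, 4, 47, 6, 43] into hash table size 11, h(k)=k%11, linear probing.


Insert 48: h=4 -> slot 4
Insert 4: h=4, 1 probes -> slot 5
Insert 47: h=3 -> slot 3
Insert 6: h=6 -> slot 6
Insert 43: h=10 -> slot 10

Table: [None, None, None, 47, 48, 4, 6, None, None, None, 43]


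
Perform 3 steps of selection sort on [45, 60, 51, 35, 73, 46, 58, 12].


Initial: [45, 60, 51, 35, 73, 46, 58, 12]
Step 1: min=12 at 7
  Swap: [12, 60, 51, 35, 73, 46, 58, 45]
Step 2: min=35 at 3
  Swap: [12, 35, 51, 60, 73, 46, 58, 45]
Step 3: min=45 at 7
  Swap: [12, 35, 45, 60, 73, 46, 58, 51]

After 3 steps: [12, 35, 45, 60, 73, 46, 58, 51]


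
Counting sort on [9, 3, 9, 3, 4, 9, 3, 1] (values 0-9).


Input: [9, 3, 9, 3, 4, 9, 3, 1]
Counts: [0, 1, 0, 3, 1, 0, 0, 0, 0, 3]

Sorted: [1, 3, 3, 3, 4, 9, 9, 9]


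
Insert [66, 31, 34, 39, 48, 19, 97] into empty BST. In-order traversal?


Insert 66: root
Insert 31: L from 66
Insert 34: L from 66 -> R from 31
Insert 39: L from 66 -> R from 31 -> R from 34
Insert 48: L from 66 -> R from 31 -> R from 34 -> R from 39
Insert 19: L from 66 -> L from 31
Insert 97: R from 66

In-order: [19, 31, 34, 39, 48, 66, 97]


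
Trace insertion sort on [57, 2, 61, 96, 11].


Initial: [57, 2, 61, 96, 11]
Insert 2: [2, 57, 61, 96, 11]
Insert 61: [2, 57, 61, 96, 11]
Insert 96: [2, 57, 61, 96, 11]
Insert 11: [2, 11, 57, 61, 96]

Sorted: [2, 11, 57, 61, 96]


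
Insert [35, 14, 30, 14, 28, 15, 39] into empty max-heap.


Insert 35: [35]
Insert 14: [35, 14]
Insert 30: [35, 14, 30]
Insert 14: [35, 14, 30, 14]
Insert 28: [35, 28, 30, 14, 14]
Insert 15: [35, 28, 30, 14, 14, 15]
Insert 39: [39, 28, 35, 14, 14, 15, 30]

Final heap: [39, 28, 35, 14, 14, 15, 30]


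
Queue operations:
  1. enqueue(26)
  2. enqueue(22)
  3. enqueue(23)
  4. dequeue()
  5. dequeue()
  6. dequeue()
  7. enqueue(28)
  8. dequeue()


enqueue(26) -> [26]
enqueue(22) -> [26, 22]
enqueue(23) -> [26, 22, 23]
dequeue()->26, [22, 23]
dequeue()->22, [23]
dequeue()->23, []
enqueue(28) -> [28]
dequeue()->28, []

Final queue: []


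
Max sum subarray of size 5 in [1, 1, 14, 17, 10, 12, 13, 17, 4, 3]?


[0:5]: 43
[1:6]: 54
[2:7]: 66
[3:8]: 69
[4:9]: 56
[5:10]: 49

Max: 69 at [3:8]


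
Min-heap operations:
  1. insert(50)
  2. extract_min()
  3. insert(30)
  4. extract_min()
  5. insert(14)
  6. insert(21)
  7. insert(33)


insert(50) -> [50]
extract_min()->50, []
insert(30) -> [30]
extract_min()->30, []
insert(14) -> [14]
insert(21) -> [14, 21]
insert(33) -> [14, 21, 33]

Final heap: [14, 21, 33]


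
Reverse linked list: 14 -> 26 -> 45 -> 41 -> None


Step 1: curr=14, set curr.next=prev(None) | reversed so far: 14
Step 2: curr=26, set curr.next=prev(14) | reversed so far: 26 -> 14
Step 3: curr=45, set curr.next=prev(26) | reversed so far: 45 -> 26 -> 14
Step 4: curr=41, set curr.next=prev(45) | reversed so far: 41 -> 45 -> 26 -> 14

41 -> 45 -> 26 -> 14 -> None


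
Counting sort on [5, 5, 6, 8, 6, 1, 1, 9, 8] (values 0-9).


Input: [5, 5, 6, 8, 6, 1, 1, 9, 8]
Counts: [0, 2, 0, 0, 0, 2, 2, 0, 2, 1]

Sorted: [1, 1, 5, 5, 6, 6, 8, 8, 9]


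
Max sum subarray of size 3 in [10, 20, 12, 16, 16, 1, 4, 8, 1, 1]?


[0:3]: 42
[1:4]: 48
[2:5]: 44
[3:6]: 33
[4:7]: 21
[5:8]: 13
[6:9]: 13
[7:10]: 10

Max: 48 at [1:4]


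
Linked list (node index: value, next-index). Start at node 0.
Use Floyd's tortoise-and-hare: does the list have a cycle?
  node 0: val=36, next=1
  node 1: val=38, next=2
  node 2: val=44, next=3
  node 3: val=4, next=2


Floyd's tortoise (slow, +1) and hare (fast, +2):
  init: slow=0, fast=0
  step 1: slow=1, fast=2
  step 2: slow=2, fast=2
  slow == fast at node 2: cycle detected

Cycle: yes


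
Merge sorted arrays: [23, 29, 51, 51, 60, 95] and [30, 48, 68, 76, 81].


Take 23 from A
Take 29 from A
Take 30 from B
Take 48 from B
Take 51 from A
Take 51 from A
Take 60 from A
Take 68 from B
Take 76 from B
Take 81 from B

Merged: [23, 29, 30, 48, 51, 51, 60, 68, 76, 81, 95]


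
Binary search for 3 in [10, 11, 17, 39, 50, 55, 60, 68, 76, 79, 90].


Step 1: lo=0, hi=10, mid=5, val=55
Step 2: lo=0, hi=4, mid=2, val=17
Step 3: lo=0, hi=1, mid=0, val=10

Not found


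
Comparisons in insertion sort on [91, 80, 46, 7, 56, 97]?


Algorithm: insertion sort
Input: [91, 80, 46, 7, 56, 97]
Sorted: [7, 46, 56, 80, 91, 97]

10


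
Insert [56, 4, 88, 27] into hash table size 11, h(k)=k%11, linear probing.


Insert 56: h=1 -> slot 1
Insert 4: h=4 -> slot 4
Insert 88: h=0 -> slot 0
Insert 27: h=5 -> slot 5

Table: [88, 56, None, None, 4, 27, None, None, None, None, None]


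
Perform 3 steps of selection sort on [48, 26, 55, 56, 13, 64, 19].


Initial: [48, 26, 55, 56, 13, 64, 19]
Step 1: min=13 at 4
  Swap: [13, 26, 55, 56, 48, 64, 19]
Step 2: min=19 at 6
  Swap: [13, 19, 55, 56, 48, 64, 26]
Step 3: min=26 at 6
  Swap: [13, 19, 26, 56, 48, 64, 55]

After 3 steps: [13, 19, 26, 56, 48, 64, 55]


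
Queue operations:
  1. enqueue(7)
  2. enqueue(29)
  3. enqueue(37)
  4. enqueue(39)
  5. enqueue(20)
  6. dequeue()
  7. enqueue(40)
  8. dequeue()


enqueue(7) -> [7]
enqueue(29) -> [7, 29]
enqueue(37) -> [7, 29, 37]
enqueue(39) -> [7, 29, 37, 39]
enqueue(20) -> [7, 29, 37, 39, 20]
dequeue()->7, [29, 37, 39, 20]
enqueue(40) -> [29, 37, 39, 20, 40]
dequeue()->29, [37, 39, 20, 40]

Final queue: [37, 39, 20, 40]


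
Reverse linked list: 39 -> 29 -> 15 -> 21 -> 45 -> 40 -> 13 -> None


Step 1: curr=39, set curr.next=prev(None) | reversed so far: 39
Step 2: curr=29, set curr.next=prev(39) | reversed so far: 29 -> 39
Step 3: curr=15, set curr.next=prev(29) | reversed so far: 15 -> 29 -> 39
Step 4: curr=21, set curr.next=prev(15) | reversed so far: 21 -> 15 -> 29 -> 39
Step 5: curr=45, set curr.next=prev(21) | reversed so far: 45 -> 21 -> 15 -> 29 -> 39
Step 6: curr=40, set curr.next=prev(45) | reversed so far: 40 -> 45 -> 21 -> 15 -> 29 -> 39
Step 7: curr=13, set curr.next=prev(40) | reversed so far: 13 -> 40 -> 45 -> 21 -> 15 -> 29 -> 39

13 -> 40 -> 45 -> 21 -> 15 -> 29 -> 39 -> None


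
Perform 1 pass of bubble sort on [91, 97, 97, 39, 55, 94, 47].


Initial: [91, 97, 97, 39, 55, 94, 47]
Pass 1: [91, 97, 39, 55, 94, 47, 97] (4 swaps)

After 1 pass: [91, 97, 39, 55, 94, 47, 97]


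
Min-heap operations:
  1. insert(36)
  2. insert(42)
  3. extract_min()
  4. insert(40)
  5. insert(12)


insert(36) -> [36]
insert(42) -> [36, 42]
extract_min()->36, [42]
insert(40) -> [40, 42]
insert(12) -> [12, 42, 40]

Final heap: [12, 42, 40]


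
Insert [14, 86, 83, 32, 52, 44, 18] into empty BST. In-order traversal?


Insert 14: root
Insert 86: R from 14
Insert 83: R from 14 -> L from 86
Insert 32: R from 14 -> L from 86 -> L from 83
Insert 52: R from 14 -> L from 86 -> L from 83 -> R from 32
Insert 44: R from 14 -> L from 86 -> L from 83 -> R from 32 -> L from 52
Insert 18: R from 14 -> L from 86 -> L from 83 -> L from 32

In-order: [14, 18, 32, 44, 52, 83, 86]


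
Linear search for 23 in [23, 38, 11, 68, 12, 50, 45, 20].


i=0: 23==23 found!

Found at 0, 1 comps


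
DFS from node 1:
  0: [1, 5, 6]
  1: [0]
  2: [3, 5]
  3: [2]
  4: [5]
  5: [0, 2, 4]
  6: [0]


Visit 1, push [0]
Visit 0, push [6, 5]
Visit 5, push [4, 2]
Visit 2, push [3]
Visit 3, push []
Visit 4, push []
Visit 6, push []

DFS order: [1, 0, 5, 2, 3, 4, 6]


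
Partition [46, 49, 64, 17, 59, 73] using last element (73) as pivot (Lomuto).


Pivot: 73
  46 <= 73: advance i (no swap)
  49 <= 73: advance i (no swap)
  64 <= 73: advance i (no swap)
  17 <= 73: advance i (no swap)
  59 <= 73: advance i (no swap)
Place pivot at 5: [46, 49, 64, 17, 59, 73]

Partitioned: [46, 49, 64, 17, 59, 73]


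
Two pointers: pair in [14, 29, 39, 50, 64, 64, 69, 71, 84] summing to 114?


lo=0(14)+hi=8(84)=98
lo=1(29)+hi=8(84)=113
lo=2(39)+hi=8(84)=123
lo=2(39)+hi=7(71)=110
lo=3(50)+hi=7(71)=121
lo=3(50)+hi=6(69)=119
lo=3(50)+hi=5(64)=114

Yes: 50+64=114


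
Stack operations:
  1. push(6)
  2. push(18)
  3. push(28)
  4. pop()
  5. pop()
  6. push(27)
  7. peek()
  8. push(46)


push(6) -> [6]
push(18) -> [6, 18]
push(28) -> [6, 18, 28]
pop()->28, [6, 18]
pop()->18, [6]
push(27) -> [6, 27]
peek()->27
push(46) -> [6, 27, 46]

Final stack: [6, 27, 46]


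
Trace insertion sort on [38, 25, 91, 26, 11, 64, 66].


Initial: [38, 25, 91, 26, 11, 64, 66]
Insert 25: [25, 38, 91, 26, 11, 64, 66]
Insert 91: [25, 38, 91, 26, 11, 64, 66]
Insert 26: [25, 26, 38, 91, 11, 64, 66]
Insert 11: [11, 25, 26, 38, 91, 64, 66]
Insert 64: [11, 25, 26, 38, 64, 91, 66]
Insert 66: [11, 25, 26, 38, 64, 66, 91]

Sorted: [11, 25, 26, 38, 64, 66, 91]


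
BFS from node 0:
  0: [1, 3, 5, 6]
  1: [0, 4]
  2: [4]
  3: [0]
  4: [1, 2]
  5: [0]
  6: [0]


Visit 0, enqueue [1, 3, 5, 6]
Visit 1, enqueue [4]
Visit 3, enqueue []
Visit 5, enqueue []
Visit 6, enqueue []
Visit 4, enqueue [2]
Visit 2, enqueue []

BFS order: [0, 1, 3, 5, 6, 4, 2]


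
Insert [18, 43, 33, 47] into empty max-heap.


Insert 18: [18]
Insert 43: [43, 18]
Insert 33: [43, 18, 33]
Insert 47: [47, 43, 33, 18]

Final heap: [47, 43, 33, 18]


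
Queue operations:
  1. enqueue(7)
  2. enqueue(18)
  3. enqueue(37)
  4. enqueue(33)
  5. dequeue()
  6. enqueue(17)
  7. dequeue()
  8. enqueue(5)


enqueue(7) -> [7]
enqueue(18) -> [7, 18]
enqueue(37) -> [7, 18, 37]
enqueue(33) -> [7, 18, 37, 33]
dequeue()->7, [18, 37, 33]
enqueue(17) -> [18, 37, 33, 17]
dequeue()->18, [37, 33, 17]
enqueue(5) -> [37, 33, 17, 5]

Final queue: [37, 33, 17, 5]


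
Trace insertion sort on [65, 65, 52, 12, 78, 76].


Initial: [65, 65, 52, 12, 78, 76]
Insert 65: [65, 65, 52, 12, 78, 76]
Insert 52: [52, 65, 65, 12, 78, 76]
Insert 12: [12, 52, 65, 65, 78, 76]
Insert 78: [12, 52, 65, 65, 78, 76]
Insert 76: [12, 52, 65, 65, 76, 78]

Sorted: [12, 52, 65, 65, 76, 78]


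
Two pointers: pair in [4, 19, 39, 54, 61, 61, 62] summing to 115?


lo=0(4)+hi=6(62)=66
lo=1(19)+hi=6(62)=81
lo=2(39)+hi=6(62)=101
lo=3(54)+hi=6(62)=116
lo=3(54)+hi=5(61)=115

Yes: 54+61=115


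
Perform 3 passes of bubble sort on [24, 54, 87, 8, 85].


Initial: [24, 54, 87, 8, 85]
Pass 1: [24, 54, 8, 85, 87] (2 swaps)
Pass 2: [24, 8, 54, 85, 87] (1 swaps)
Pass 3: [8, 24, 54, 85, 87] (1 swaps)

After 3 passes: [8, 24, 54, 85, 87]


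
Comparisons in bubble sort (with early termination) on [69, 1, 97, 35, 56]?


Algorithm: bubble sort (with early termination)
Input: [69, 1, 97, 35, 56]
Sorted: [1, 35, 56, 69, 97]

9


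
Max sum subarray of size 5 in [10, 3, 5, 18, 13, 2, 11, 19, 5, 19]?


[0:5]: 49
[1:6]: 41
[2:7]: 49
[3:8]: 63
[4:9]: 50
[5:10]: 56

Max: 63 at [3:8]


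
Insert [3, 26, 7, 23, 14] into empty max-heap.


Insert 3: [3]
Insert 26: [26, 3]
Insert 7: [26, 3, 7]
Insert 23: [26, 23, 7, 3]
Insert 14: [26, 23, 7, 3, 14]

Final heap: [26, 23, 7, 3, 14]


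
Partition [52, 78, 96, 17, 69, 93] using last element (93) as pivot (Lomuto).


Pivot: 93
  52 <= 93: advance i (no swap)
  78 <= 93: advance i (no swap)
  17 <= 93: swap -> [52, 78, 17, 96, 69, 93]
  69 <= 93: swap -> [52, 78, 17, 69, 96, 93]
Place pivot at 4: [52, 78, 17, 69, 93, 96]

Partitioned: [52, 78, 17, 69, 93, 96]


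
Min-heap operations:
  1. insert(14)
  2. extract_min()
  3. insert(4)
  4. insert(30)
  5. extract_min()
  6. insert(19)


insert(14) -> [14]
extract_min()->14, []
insert(4) -> [4]
insert(30) -> [4, 30]
extract_min()->4, [30]
insert(19) -> [19, 30]

Final heap: [19, 30]


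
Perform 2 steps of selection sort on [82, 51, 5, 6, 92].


Initial: [82, 51, 5, 6, 92]
Step 1: min=5 at 2
  Swap: [5, 51, 82, 6, 92]
Step 2: min=6 at 3
  Swap: [5, 6, 82, 51, 92]

After 2 steps: [5, 6, 82, 51, 92]


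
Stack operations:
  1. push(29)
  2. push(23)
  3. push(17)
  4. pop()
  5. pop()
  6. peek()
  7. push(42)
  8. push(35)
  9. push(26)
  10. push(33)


push(29) -> [29]
push(23) -> [29, 23]
push(17) -> [29, 23, 17]
pop()->17, [29, 23]
pop()->23, [29]
peek()->29
push(42) -> [29, 42]
push(35) -> [29, 42, 35]
push(26) -> [29, 42, 35, 26]
push(33) -> [29, 42, 35, 26, 33]

Final stack: [29, 42, 35, 26, 33]


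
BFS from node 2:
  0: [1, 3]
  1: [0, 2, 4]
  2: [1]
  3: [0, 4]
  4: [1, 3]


Visit 2, enqueue [1]
Visit 1, enqueue [0, 4]
Visit 0, enqueue [3]
Visit 4, enqueue []
Visit 3, enqueue []

BFS order: [2, 1, 0, 4, 3]


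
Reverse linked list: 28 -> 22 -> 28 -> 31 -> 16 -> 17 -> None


Step 1: curr=28, set curr.next=prev(None) | reversed so far: 28
Step 2: curr=22, set curr.next=prev(28) | reversed so far: 22 -> 28
Step 3: curr=28, set curr.next=prev(22) | reversed so far: 28 -> 22 -> 28
Step 4: curr=31, set curr.next=prev(28) | reversed so far: 31 -> 28 -> 22 -> 28
Step 5: curr=16, set curr.next=prev(31) | reversed so far: 16 -> 31 -> 28 -> 22 -> 28
Step 6: curr=17, set curr.next=prev(16) | reversed so far: 17 -> 16 -> 31 -> 28 -> 22 -> 28

17 -> 16 -> 31 -> 28 -> 22 -> 28 -> None


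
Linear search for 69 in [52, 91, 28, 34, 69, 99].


i=0: 52!=69
i=1: 91!=69
i=2: 28!=69
i=3: 34!=69
i=4: 69==69 found!

Found at 4, 5 comps


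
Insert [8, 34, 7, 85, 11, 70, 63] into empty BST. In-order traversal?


Insert 8: root
Insert 34: R from 8
Insert 7: L from 8
Insert 85: R from 8 -> R from 34
Insert 11: R from 8 -> L from 34
Insert 70: R from 8 -> R from 34 -> L from 85
Insert 63: R from 8 -> R from 34 -> L from 85 -> L from 70

In-order: [7, 8, 11, 34, 63, 70, 85]


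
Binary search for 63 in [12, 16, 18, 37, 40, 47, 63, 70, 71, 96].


Step 1: lo=0, hi=9, mid=4, val=40
Step 2: lo=5, hi=9, mid=7, val=70
Step 3: lo=5, hi=6, mid=5, val=47
Step 4: lo=6, hi=6, mid=6, val=63

Found at index 6


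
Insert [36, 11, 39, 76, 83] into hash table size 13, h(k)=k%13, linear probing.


Insert 36: h=10 -> slot 10
Insert 11: h=11 -> slot 11
Insert 39: h=0 -> slot 0
Insert 76: h=11, 1 probes -> slot 12
Insert 83: h=5 -> slot 5

Table: [39, None, None, None, None, 83, None, None, None, None, 36, 11, 76]


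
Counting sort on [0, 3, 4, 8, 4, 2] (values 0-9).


Input: [0, 3, 4, 8, 4, 2]
Counts: [1, 0, 1, 1, 2, 0, 0, 0, 1, 0]

Sorted: [0, 2, 3, 4, 4, 8]


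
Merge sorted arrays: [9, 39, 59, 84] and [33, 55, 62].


Take 9 from A
Take 33 from B
Take 39 from A
Take 55 from B
Take 59 from A
Take 62 from B

Merged: [9, 33, 39, 55, 59, 62, 84]


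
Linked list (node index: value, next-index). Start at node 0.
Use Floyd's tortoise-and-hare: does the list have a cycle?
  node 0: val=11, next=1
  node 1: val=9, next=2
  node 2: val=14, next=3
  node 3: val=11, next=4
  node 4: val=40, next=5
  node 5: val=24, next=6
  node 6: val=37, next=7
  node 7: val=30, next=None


Floyd's tortoise (slow, +1) and hare (fast, +2):
  init: slow=0, fast=0
  step 1: slow=1, fast=2
  step 2: slow=2, fast=4
  step 3: slow=3, fast=6
  step 4: fast 6->7->None, no cycle

Cycle: no


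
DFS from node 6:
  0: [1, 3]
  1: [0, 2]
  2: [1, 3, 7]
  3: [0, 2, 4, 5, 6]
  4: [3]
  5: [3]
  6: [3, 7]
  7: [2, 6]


Visit 6, push [7, 3]
Visit 3, push [5, 4, 2, 0]
Visit 0, push [1]
Visit 1, push [2]
Visit 2, push [7]
Visit 7, push []
Visit 4, push []
Visit 5, push []

DFS order: [6, 3, 0, 1, 2, 7, 4, 5]


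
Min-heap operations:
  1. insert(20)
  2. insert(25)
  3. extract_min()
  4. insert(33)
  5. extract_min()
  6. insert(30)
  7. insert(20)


insert(20) -> [20]
insert(25) -> [20, 25]
extract_min()->20, [25]
insert(33) -> [25, 33]
extract_min()->25, [33]
insert(30) -> [30, 33]
insert(20) -> [20, 33, 30]

Final heap: [20, 33, 30]


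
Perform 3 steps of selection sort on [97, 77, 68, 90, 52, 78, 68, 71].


Initial: [97, 77, 68, 90, 52, 78, 68, 71]
Step 1: min=52 at 4
  Swap: [52, 77, 68, 90, 97, 78, 68, 71]
Step 2: min=68 at 2
  Swap: [52, 68, 77, 90, 97, 78, 68, 71]
Step 3: min=68 at 6
  Swap: [52, 68, 68, 90, 97, 78, 77, 71]

After 3 steps: [52, 68, 68, 90, 97, 78, 77, 71]


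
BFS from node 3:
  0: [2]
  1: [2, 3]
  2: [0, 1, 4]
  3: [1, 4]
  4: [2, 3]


Visit 3, enqueue [1, 4]
Visit 1, enqueue [2]
Visit 4, enqueue []
Visit 2, enqueue [0]
Visit 0, enqueue []

BFS order: [3, 1, 4, 2, 0]


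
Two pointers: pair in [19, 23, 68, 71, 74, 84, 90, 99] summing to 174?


lo=0(19)+hi=7(99)=118
lo=1(23)+hi=7(99)=122
lo=2(68)+hi=7(99)=167
lo=3(71)+hi=7(99)=170
lo=4(74)+hi=7(99)=173
lo=5(84)+hi=7(99)=183
lo=5(84)+hi=6(90)=174

Yes: 84+90=174


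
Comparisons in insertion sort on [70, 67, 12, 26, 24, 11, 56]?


Algorithm: insertion sort
Input: [70, 67, 12, 26, 24, 11, 56]
Sorted: [11, 12, 24, 26, 56, 67, 70]

18


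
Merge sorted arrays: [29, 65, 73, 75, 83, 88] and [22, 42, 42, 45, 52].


Take 22 from B
Take 29 from A
Take 42 from B
Take 42 from B
Take 45 from B
Take 52 from B

Merged: [22, 29, 42, 42, 45, 52, 65, 73, 75, 83, 88]


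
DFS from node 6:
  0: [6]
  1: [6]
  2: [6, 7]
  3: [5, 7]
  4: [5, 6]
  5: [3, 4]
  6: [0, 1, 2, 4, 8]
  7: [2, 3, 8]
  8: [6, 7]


Visit 6, push [8, 4, 2, 1, 0]
Visit 0, push []
Visit 1, push []
Visit 2, push [7]
Visit 7, push [8, 3]
Visit 3, push [5]
Visit 5, push [4]
Visit 4, push []
Visit 8, push []

DFS order: [6, 0, 1, 2, 7, 3, 5, 4, 8]


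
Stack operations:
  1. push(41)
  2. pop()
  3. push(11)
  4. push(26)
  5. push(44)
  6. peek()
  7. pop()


push(41) -> [41]
pop()->41, []
push(11) -> [11]
push(26) -> [11, 26]
push(44) -> [11, 26, 44]
peek()->44
pop()->44, [11, 26]

Final stack: [11, 26]


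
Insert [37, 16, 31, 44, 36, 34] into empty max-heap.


Insert 37: [37]
Insert 16: [37, 16]
Insert 31: [37, 16, 31]
Insert 44: [44, 37, 31, 16]
Insert 36: [44, 37, 31, 16, 36]
Insert 34: [44, 37, 34, 16, 36, 31]

Final heap: [44, 37, 34, 16, 36, 31]


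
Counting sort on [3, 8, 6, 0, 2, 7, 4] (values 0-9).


Input: [3, 8, 6, 0, 2, 7, 4]
Counts: [1, 0, 1, 1, 1, 0, 1, 1, 1, 0]

Sorted: [0, 2, 3, 4, 6, 7, 8]


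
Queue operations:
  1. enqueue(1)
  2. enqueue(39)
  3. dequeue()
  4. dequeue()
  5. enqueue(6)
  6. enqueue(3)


enqueue(1) -> [1]
enqueue(39) -> [1, 39]
dequeue()->1, [39]
dequeue()->39, []
enqueue(6) -> [6]
enqueue(3) -> [6, 3]

Final queue: [6, 3]


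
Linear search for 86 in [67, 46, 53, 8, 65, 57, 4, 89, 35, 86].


i=0: 67!=86
i=1: 46!=86
i=2: 53!=86
i=3: 8!=86
i=4: 65!=86
i=5: 57!=86
i=6: 4!=86
i=7: 89!=86
i=8: 35!=86
i=9: 86==86 found!

Found at 9, 10 comps


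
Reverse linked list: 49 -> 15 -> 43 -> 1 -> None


Step 1: curr=49, set curr.next=prev(None) | reversed so far: 49
Step 2: curr=15, set curr.next=prev(49) | reversed so far: 15 -> 49
Step 3: curr=43, set curr.next=prev(15) | reversed so far: 43 -> 15 -> 49
Step 4: curr=1, set curr.next=prev(43) | reversed so far: 1 -> 43 -> 15 -> 49

1 -> 43 -> 15 -> 49 -> None


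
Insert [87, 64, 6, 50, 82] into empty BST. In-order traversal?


Insert 87: root
Insert 64: L from 87
Insert 6: L from 87 -> L from 64
Insert 50: L from 87 -> L from 64 -> R from 6
Insert 82: L from 87 -> R from 64

In-order: [6, 50, 64, 82, 87]


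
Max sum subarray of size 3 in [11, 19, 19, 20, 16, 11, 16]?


[0:3]: 49
[1:4]: 58
[2:5]: 55
[3:6]: 47
[4:7]: 43

Max: 58 at [1:4]


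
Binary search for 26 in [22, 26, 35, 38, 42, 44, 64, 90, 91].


Step 1: lo=0, hi=8, mid=4, val=42
Step 2: lo=0, hi=3, mid=1, val=26

Found at index 1


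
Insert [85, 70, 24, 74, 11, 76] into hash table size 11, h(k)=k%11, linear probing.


Insert 85: h=8 -> slot 8
Insert 70: h=4 -> slot 4
Insert 24: h=2 -> slot 2
Insert 74: h=8, 1 probes -> slot 9
Insert 11: h=0 -> slot 0
Insert 76: h=10 -> slot 10

Table: [11, None, 24, None, 70, None, None, None, 85, 74, 76]


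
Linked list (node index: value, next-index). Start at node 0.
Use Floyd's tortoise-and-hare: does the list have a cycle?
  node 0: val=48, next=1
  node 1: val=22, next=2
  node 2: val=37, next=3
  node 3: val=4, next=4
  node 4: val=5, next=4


Floyd's tortoise (slow, +1) and hare (fast, +2):
  init: slow=0, fast=0
  step 1: slow=1, fast=2
  step 2: slow=2, fast=4
  step 3: slow=3, fast=4
  step 4: slow=4, fast=4
  slow == fast at node 4: cycle detected

Cycle: yes


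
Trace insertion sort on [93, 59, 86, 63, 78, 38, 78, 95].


Initial: [93, 59, 86, 63, 78, 38, 78, 95]
Insert 59: [59, 93, 86, 63, 78, 38, 78, 95]
Insert 86: [59, 86, 93, 63, 78, 38, 78, 95]
Insert 63: [59, 63, 86, 93, 78, 38, 78, 95]
Insert 78: [59, 63, 78, 86, 93, 38, 78, 95]
Insert 38: [38, 59, 63, 78, 86, 93, 78, 95]
Insert 78: [38, 59, 63, 78, 78, 86, 93, 95]
Insert 95: [38, 59, 63, 78, 78, 86, 93, 95]

Sorted: [38, 59, 63, 78, 78, 86, 93, 95]


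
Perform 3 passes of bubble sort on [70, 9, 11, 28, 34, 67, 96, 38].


Initial: [70, 9, 11, 28, 34, 67, 96, 38]
Pass 1: [9, 11, 28, 34, 67, 70, 38, 96] (6 swaps)
Pass 2: [9, 11, 28, 34, 67, 38, 70, 96] (1 swaps)
Pass 3: [9, 11, 28, 34, 38, 67, 70, 96] (1 swaps)

After 3 passes: [9, 11, 28, 34, 38, 67, 70, 96]


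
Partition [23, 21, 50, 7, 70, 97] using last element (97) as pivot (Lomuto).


Pivot: 97
  23 <= 97: advance i (no swap)
  21 <= 97: advance i (no swap)
  50 <= 97: advance i (no swap)
  7 <= 97: advance i (no swap)
  70 <= 97: advance i (no swap)
Place pivot at 5: [23, 21, 50, 7, 70, 97]

Partitioned: [23, 21, 50, 7, 70, 97]


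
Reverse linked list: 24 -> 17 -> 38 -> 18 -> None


Step 1: curr=24, set curr.next=prev(None) | reversed so far: 24
Step 2: curr=17, set curr.next=prev(24) | reversed so far: 17 -> 24
Step 3: curr=38, set curr.next=prev(17) | reversed so far: 38 -> 17 -> 24
Step 4: curr=18, set curr.next=prev(38) | reversed so far: 18 -> 38 -> 17 -> 24

18 -> 38 -> 17 -> 24 -> None


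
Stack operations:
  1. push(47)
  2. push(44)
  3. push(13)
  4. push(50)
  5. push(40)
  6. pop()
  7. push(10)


push(47) -> [47]
push(44) -> [47, 44]
push(13) -> [47, 44, 13]
push(50) -> [47, 44, 13, 50]
push(40) -> [47, 44, 13, 50, 40]
pop()->40, [47, 44, 13, 50]
push(10) -> [47, 44, 13, 50, 10]

Final stack: [47, 44, 13, 50, 10]


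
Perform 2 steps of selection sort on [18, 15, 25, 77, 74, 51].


Initial: [18, 15, 25, 77, 74, 51]
Step 1: min=15 at 1
  Swap: [15, 18, 25, 77, 74, 51]
Step 2: min=18 at 1
  Swap: [15, 18, 25, 77, 74, 51]

After 2 steps: [15, 18, 25, 77, 74, 51]


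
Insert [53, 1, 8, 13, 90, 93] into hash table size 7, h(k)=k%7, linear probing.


Insert 53: h=4 -> slot 4
Insert 1: h=1 -> slot 1
Insert 8: h=1, 1 probes -> slot 2
Insert 13: h=6 -> slot 6
Insert 90: h=6, 1 probes -> slot 0
Insert 93: h=2, 1 probes -> slot 3

Table: [90, 1, 8, 93, 53, None, 13]


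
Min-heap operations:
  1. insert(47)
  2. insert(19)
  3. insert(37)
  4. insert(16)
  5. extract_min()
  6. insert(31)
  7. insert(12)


insert(47) -> [47]
insert(19) -> [19, 47]
insert(37) -> [19, 47, 37]
insert(16) -> [16, 19, 37, 47]
extract_min()->16, [19, 47, 37]
insert(31) -> [19, 31, 37, 47]
insert(12) -> [12, 19, 37, 47, 31]

Final heap: [12, 19, 37, 47, 31]


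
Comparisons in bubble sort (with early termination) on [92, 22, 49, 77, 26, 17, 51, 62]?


Algorithm: bubble sort (with early termination)
Input: [92, 22, 49, 77, 26, 17, 51, 62]
Sorted: [17, 22, 26, 49, 51, 62, 77, 92]

27


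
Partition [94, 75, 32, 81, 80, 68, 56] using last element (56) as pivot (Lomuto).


Pivot: 56
  32 <= 56: swap -> [32, 75, 94, 81, 80, 68, 56]
Place pivot at 1: [32, 56, 94, 81, 80, 68, 75]

Partitioned: [32, 56, 94, 81, 80, 68, 75]


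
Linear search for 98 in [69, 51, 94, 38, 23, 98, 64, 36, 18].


i=0: 69!=98
i=1: 51!=98
i=2: 94!=98
i=3: 38!=98
i=4: 23!=98
i=5: 98==98 found!

Found at 5, 6 comps


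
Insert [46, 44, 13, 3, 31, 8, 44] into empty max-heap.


Insert 46: [46]
Insert 44: [46, 44]
Insert 13: [46, 44, 13]
Insert 3: [46, 44, 13, 3]
Insert 31: [46, 44, 13, 3, 31]
Insert 8: [46, 44, 13, 3, 31, 8]
Insert 44: [46, 44, 44, 3, 31, 8, 13]

Final heap: [46, 44, 44, 3, 31, 8, 13]


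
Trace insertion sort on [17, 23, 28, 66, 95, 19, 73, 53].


Initial: [17, 23, 28, 66, 95, 19, 73, 53]
Insert 23: [17, 23, 28, 66, 95, 19, 73, 53]
Insert 28: [17, 23, 28, 66, 95, 19, 73, 53]
Insert 66: [17, 23, 28, 66, 95, 19, 73, 53]
Insert 95: [17, 23, 28, 66, 95, 19, 73, 53]
Insert 19: [17, 19, 23, 28, 66, 95, 73, 53]
Insert 73: [17, 19, 23, 28, 66, 73, 95, 53]
Insert 53: [17, 19, 23, 28, 53, 66, 73, 95]

Sorted: [17, 19, 23, 28, 53, 66, 73, 95]


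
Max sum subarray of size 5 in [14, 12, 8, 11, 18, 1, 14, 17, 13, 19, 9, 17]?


[0:5]: 63
[1:6]: 50
[2:7]: 52
[3:8]: 61
[4:9]: 63
[5:10]: 64
[6:11]: 72
[7:12]: 75

Max: 75 at [7:12]


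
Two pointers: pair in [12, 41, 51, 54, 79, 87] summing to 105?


lo=0(12)+hi=5(87)=99
lo=1(41)+hi=5(87)=128
lo=1(41)+hi=4(79)=120
lo=1(41)+hi=3(54)=95
lo=2(51)+hi=3(54)=105

Yes: 51+54=105


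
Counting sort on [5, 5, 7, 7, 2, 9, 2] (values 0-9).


Input: [5, 5, 7, 7, 2, 9, 2]
Counts: [0, 0, 2, 0, 0, 2, 0, 2, 0, 1]

Sorted: [2, 2, 5, 5, 7, 7, 9]


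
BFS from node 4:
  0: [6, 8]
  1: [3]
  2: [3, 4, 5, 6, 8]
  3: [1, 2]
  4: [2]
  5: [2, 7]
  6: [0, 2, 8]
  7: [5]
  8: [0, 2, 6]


Visit 4, enqueue [2]
Visit 2, enqueue [3, 5, 6, 8]
Visit 3, enqueue [1]
Visit 5, enqueue [7]
Visit 6, enqueue [0]
Visit 8, enqueue []
Visit 1, enqueue []
Visit 7, enqueue []
Visit 0, enqueue []

BFS order: [4, 2, 3, 5, 6, 8, 1, 7, 0]


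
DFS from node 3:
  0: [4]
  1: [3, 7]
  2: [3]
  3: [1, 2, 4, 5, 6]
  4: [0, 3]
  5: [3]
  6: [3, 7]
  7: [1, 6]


Visit 3, push [6, 5, 4, 2, 1]
Visit 1, push [7]
Visit 7, push [6]
Visit 6, push []
Visit 2, push []
Visit 4, push [0]
Visit 0, push []
Visit 5, push []

DFS order: [3, 1, 7, 6, 2, 4, 0, 5]


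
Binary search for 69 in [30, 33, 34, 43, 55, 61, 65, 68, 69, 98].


Step 1: lo=0, hi=9, mid=4, val=55
Step 2: lo=5, hi=9, mid=7, val=68
Step 3: lo=8, hi=9, mid=8, val=69

Found at index 8


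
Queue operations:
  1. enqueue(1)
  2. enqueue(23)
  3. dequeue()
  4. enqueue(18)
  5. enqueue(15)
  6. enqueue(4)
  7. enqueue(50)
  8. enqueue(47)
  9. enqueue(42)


enqueue(1) -> [1]
enqueue(23) -> [1, 23]
dequeue()->1, [23]
enqueue(18) -> [23, 18]
enqueue(15) -> [23, 18, 15]
enqueue(4) -> [23, 18, 15, 4]
enqueue(50) -> [23, 18, 15, 4, 50]
enqueue(47) -> [23, 18, 15, 4, 50, 47]
enqueue(42) -> [23, 18, 15, 4, 50, 47, 42]

Final queue: [23, 18, 15, 4, 50, 47, 42]


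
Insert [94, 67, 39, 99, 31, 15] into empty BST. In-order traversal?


Insert 94: root
Insert 67: L from 94
Insert 39: L from 94 -> L from 67
Insert 99: R from 94
Insert 31: L from 94 -> L from 67 -> L from 39
Insert 15: L from 94 -> L from 67 -> L from 39 -> L from 31

In-order: [15, 31, 39, 67, 94, 99]


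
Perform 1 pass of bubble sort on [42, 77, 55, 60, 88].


Initial: [42, 77, 55, 60, 88]
Pass 1: [42, 55, 60, 77, 88] (2 swaps)

After 1 pass: [42, 55, 60, 77, 88]


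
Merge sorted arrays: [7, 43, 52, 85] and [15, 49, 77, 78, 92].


Take 7 from A
Take 15 from B
Take 43 from A
Take 49 from B
Take 52 from A
Take 77 from B
Take 78 from B
Take 85 from A

Merged: [7, 15, 43, 49, 52, 77, 78, 85, 92]


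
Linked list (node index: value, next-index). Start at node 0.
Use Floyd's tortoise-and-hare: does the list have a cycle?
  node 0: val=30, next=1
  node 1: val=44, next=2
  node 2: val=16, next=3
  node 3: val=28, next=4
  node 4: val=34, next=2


Floyd's tortoise (slow, +1) and hare (fast, +2):
  init: slow=0, fast=0
  step 1: slow=1, fast=2
  step 2: slow=2, fast=4
  step 3: slow=3, fast=3
  slow == fast at node 3: cycle detected

Cycle: yes


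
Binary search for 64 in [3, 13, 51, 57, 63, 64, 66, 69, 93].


Step 1: lo=0, hi=8, mid=4, val=63
Step 2: lo=5, hi=8, mid=6, val=66
Step 3: lo=5, hi=5, mid=5, val=64

Found at index 5


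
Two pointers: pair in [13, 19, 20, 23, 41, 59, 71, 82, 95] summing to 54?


lo=0(13)+hi=8(95)=108
lo=0(13)+hi=7(82)=95
lo=0(13)+hi=6(71)=84
lo=0(13)+hi=5(59)=72
lo=0(13)+hi=4(41)=54

Yes: 13+41=54


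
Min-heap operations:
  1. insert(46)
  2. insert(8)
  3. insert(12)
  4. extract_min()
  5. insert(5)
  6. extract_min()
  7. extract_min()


insert(46) -> [46]
insert(8) -> [8, 46]
insert(12) -> [8, 46, 12]
extract_min()->8, [12, 46]
insert(5) -> [5, 46, 12]
extract_min()->5, [12, 46]
extract_min()->12, [46]

Final heap: [46]


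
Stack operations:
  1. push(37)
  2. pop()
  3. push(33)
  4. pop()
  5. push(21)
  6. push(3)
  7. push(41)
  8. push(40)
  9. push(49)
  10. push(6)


push(37) -> [37]
pop()->37, []
push(33) -> [33]
pop()->33, []
push(21) -> [21]
push(3) -> [21, 3]
push(41) -> [21, 3, 41]
push(40) -> [21, 3, 41, 40]
push(49) -> [21, 3, 41, 40, 49]
push(6) -> [21, 3, 41, 40, 49, 6]

Final stack: [21, 3, 41, 40, 49, 6]


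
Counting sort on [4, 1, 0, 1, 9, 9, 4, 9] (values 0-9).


Input: [4, 1, 0, 1, 9, 9, 4, 9]
Counts: [1, 2, 0, 0, 2, 0, 0, 0, 0, 3]

Sorted: [0, 1, 1, 4, 4, 9, 9, 9]


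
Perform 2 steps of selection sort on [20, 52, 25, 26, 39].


Initial: [20, 52, 25, 26, 39]
Step 1: min=20 at 0
  Swap: [20, 52, 25, 26, 39]
Step 2: min=25 at 2
  Swap: [20, 25, 52, 26, 39]

After 2 steps: [20, 25, 52, 26, 39]


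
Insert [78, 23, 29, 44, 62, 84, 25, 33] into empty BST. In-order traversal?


Insert 78: root
Insert 23: L from 78
Insert 29: L from 78 -> R from 23
Insert 44: L from 78 -> R from 23 -> R from 29
Insert 62: L from 78 -> R from 23 -> R from 29 -> R from 44
Insert 84: R from 78
Insert 25: L from 78 -> R from 23 -> L from 29
Insert 33: L from 78 -> R from 23 -> R from 29 -> L from 44

In-order: [23, 25, 29, 33, 44, 62, 78, 84]


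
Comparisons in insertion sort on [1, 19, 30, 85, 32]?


Algorithm: insertion sort
Input: [1, 19, 30, 85, 32]
Sorted: [1, 19, 30, 32, 85]

5


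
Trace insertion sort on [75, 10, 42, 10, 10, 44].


Initial: [75, 10, 42, 10, 10, 44]
Insert 10: [10, 75, 42, 10, 10, 44]
Insert 42: [10, 42, 75, 10, 10, 44]
Insert 10: [10, 10, 42, 75, 10, 44]
Insert 10: [10, 10, 10, 42, 75, 44]
Insert 44: [10, 10, 10, 42, 44, 75]

Sorted: [10, 10, 10, 42, 44, 75]


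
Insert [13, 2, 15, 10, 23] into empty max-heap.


Insert 13: [13]
Insert 2: [13, 2]
Insert 15: [15, 2, 13]
Insert 10: [15, 10, 13, 2]
Insert 23: [23, 15, 13, 2, 10]

Final heap: [23, 15, 13, 2, 10]


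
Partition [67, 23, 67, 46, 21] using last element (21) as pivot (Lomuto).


Pivot: 21
Place pivot at 0: [21, 23, 67, 46, 67]

Partitioned: [21, 23, 67, 46, 67]


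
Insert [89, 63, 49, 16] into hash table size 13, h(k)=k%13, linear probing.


Insert 89: h=11 -> slot 11
Insert 63: h=11, 1 probes -> slot 12
Insert 49: h=10 -> slot 10
Insert 16: h=3 -> slot 3

Table: [None, None, None, 16, None, None, None, None, None, None, 49, 89, 63]


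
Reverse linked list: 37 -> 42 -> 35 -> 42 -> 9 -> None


Step 1: curr=37, set curr.next=prev(None) | reversed so far: 37
Step 2: curr=42, set curr.next=prev(37) | reversed so far: 42 -> 37
Step 3: curr=35, set curr.next=prev(42) | reversed so far: 35 -> 42 -> 37
Step 4: curr=42, set curr.next=prev(35) | reversed so far: 42 -> 35 -> 42 -> 37
Step 5: curr=9, set curr.next=prev(42) | reversed so far: 9 -> 42 -> 35 -> 42 -> 37

9 -> 42 -> 35 -> 42 -> 37 -> None


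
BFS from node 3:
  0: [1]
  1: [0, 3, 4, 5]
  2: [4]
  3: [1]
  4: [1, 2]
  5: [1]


Visit 3, enqueue [1]
Visit 1, enqueue [0, 4, 5]
Visit 0, enqueue []
Visit 4, enqueue [2]
Visit 5, enqueue []
Visit 2, enqueue []

BFS order: [3, 1, 0, 4, 5, 2]
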